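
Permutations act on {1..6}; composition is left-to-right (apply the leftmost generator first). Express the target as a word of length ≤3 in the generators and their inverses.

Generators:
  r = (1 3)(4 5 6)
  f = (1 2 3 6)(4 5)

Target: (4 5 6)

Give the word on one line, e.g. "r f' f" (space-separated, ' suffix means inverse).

r' r'

  after r': (1 3)(4 6 5)
  after r': (4 5 6)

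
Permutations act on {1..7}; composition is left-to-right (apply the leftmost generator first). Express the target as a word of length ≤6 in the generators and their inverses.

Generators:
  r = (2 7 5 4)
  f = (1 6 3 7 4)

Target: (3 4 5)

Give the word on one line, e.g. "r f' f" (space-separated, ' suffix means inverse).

f r' f' r'

  after f: (1 6 3 7 4)
  after r': (1 6 3 2 4)(5 7)
  after f': (2 7 5 3)
  after r': (3 4 5)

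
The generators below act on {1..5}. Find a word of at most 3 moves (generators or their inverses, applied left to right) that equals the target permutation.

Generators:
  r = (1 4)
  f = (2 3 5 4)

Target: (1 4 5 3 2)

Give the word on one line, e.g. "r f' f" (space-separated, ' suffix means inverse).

  after f': (2 4 5 3)
  after r': (1 4 5 3 2)

f' r'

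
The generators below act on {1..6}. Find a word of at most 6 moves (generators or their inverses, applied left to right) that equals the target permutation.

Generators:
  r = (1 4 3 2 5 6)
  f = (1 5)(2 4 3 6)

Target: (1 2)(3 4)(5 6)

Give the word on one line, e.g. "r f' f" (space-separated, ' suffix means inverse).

  after f: (1 5)(2 4 3 6)
  after r': (1 2)(3 5 6)
  after r': (1 3 2 6 4)
  after r': (1 4 6)(2 5)
  after f': (1 2)(3 4)(5 6)

f r' r' r' f'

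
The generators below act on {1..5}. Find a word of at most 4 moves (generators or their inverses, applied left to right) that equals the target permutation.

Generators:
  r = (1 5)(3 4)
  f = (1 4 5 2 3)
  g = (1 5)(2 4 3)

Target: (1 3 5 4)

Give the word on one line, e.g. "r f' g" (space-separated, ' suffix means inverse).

  after g': (1 5)(2 3 4)
  after f': (1 4 5 3)
  after r: (1 3 5 4)

g' f' r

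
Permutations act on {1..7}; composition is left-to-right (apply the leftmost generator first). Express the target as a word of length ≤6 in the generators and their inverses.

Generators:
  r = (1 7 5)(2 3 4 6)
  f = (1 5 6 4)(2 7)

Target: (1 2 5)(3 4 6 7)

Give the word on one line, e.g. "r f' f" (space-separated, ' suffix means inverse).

  after r': (1 5 7)(2 6 4 3)
  after f: (1 6)(2 4 3 7 5)
  after f: (1 4 3 2)(5 7 6)
  after r: (1 6)(2 7)
  after r: (1 2 5)(3 4 6 7)

r' f f r r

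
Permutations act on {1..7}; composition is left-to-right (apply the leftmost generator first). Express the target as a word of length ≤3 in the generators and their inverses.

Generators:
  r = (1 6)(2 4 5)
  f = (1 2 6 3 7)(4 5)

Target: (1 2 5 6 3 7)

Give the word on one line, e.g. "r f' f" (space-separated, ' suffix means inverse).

  after r': (1 6)(2 5 4)
  after r': (2 4 5)
  after f: (1 2 5 6 3 7)

r' r' f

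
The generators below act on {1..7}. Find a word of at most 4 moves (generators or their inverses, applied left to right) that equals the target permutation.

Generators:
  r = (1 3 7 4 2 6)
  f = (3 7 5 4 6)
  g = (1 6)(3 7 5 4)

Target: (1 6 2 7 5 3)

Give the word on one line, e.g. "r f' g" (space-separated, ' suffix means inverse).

r' g' g'

  after r': (1 6 2 4 7 3)
  after g': (2 5 7 4 3 6)
  after g': (1 6 2 7 5 3)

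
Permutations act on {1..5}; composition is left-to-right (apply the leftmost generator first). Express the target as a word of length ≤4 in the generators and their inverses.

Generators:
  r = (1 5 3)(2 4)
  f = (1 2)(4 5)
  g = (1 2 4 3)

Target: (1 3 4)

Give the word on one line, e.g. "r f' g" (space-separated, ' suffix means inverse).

  after r': (1 3 5)(2 4)
  after r': (1 5 3)
  after g: (1 5)(2 4 3)
  after r: (1 3 4)

r' r' g r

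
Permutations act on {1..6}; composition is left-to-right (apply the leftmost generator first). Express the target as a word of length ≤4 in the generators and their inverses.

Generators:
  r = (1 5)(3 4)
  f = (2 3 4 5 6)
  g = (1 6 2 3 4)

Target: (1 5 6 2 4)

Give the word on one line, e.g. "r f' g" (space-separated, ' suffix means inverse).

  after f: (2 3 4 5 6)
  after r: (1 5 6 2 4)

f r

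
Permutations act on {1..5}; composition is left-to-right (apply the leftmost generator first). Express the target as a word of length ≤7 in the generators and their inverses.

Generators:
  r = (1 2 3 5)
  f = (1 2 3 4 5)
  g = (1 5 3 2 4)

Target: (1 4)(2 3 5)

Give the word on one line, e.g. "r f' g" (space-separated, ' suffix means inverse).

r' r' g r' g'

  after r': (1 5 3 2)
  after r': (1 3)(2 5)
  after g: (1 2 3 5 4)
  after r': (4 5)
  after g': (1 4)(2 3 5)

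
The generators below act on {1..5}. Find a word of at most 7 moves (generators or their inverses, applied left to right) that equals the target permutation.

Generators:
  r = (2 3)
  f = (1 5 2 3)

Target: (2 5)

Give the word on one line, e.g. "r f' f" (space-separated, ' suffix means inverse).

f f r' f r

  after f: (1 5 2 3)
  after f: (1 2)(3 5)
  after r': (1 3 5 2)
  after f: (2 5 3)
  after r: (2 5)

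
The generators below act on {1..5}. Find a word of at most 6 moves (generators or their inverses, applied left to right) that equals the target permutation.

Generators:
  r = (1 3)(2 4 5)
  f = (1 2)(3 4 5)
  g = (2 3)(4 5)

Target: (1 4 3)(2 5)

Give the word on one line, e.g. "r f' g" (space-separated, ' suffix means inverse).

r f' g' g' f'

  after r: (1 3)(2 4 5)
  after f': (1 5)(2 3)
  after g': (1 4 5)
  after g': (1 5)(2 3)
  after f': (1 4 3)(2 5)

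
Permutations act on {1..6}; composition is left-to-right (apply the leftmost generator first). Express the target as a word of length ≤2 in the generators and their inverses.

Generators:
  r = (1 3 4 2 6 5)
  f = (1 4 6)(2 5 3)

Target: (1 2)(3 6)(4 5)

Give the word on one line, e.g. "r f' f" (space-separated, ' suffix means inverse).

  after f': (1 6 4)(2 3 5)
  after r': (1 2)(3 6)(4 5)

f' r'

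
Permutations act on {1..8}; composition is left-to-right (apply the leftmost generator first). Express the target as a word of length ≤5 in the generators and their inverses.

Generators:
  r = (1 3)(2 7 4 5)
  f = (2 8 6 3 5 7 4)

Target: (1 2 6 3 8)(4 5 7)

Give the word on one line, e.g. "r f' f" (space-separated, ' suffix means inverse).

  after f: (2 8 6 3 5 7 4)
  after r: (1 3 2 8 6)(4 7 5)
  after f: (1 5 2 6)(3 8)
  after r: (1 2 6 3 8)(4 5 7)

f r f r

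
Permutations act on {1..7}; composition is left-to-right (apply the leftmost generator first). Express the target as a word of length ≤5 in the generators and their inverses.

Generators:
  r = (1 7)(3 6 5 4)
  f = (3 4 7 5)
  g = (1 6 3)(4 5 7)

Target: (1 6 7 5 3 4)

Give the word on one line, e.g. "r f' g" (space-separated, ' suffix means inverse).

  after f': (3 5 7 4)
  after r: (1 7 3 4 6 5)
  after f: (1 5)(3 7 4 6)
  after f: (1 3 5)(4 6)
  after g': (1 6 7 5 3 4)

f' r f f g'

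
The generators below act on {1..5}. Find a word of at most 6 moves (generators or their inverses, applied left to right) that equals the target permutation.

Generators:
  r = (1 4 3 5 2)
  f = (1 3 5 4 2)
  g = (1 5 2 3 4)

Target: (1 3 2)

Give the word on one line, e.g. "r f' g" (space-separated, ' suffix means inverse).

f r' f' r'

  after f: (1 3 5 4 2)
  after r': (1 4 5)
  after f': (1 5 2 4 3)
  after r': (1 3 2)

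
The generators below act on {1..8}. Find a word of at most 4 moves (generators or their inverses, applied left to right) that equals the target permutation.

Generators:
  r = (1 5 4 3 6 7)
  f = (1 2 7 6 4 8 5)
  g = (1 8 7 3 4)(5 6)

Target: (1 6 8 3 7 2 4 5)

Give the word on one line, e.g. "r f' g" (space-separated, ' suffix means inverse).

  after f': (1 5 8 4 6 7 2)
  after g': (1 6 8 3 7 2 4 5)

f' g'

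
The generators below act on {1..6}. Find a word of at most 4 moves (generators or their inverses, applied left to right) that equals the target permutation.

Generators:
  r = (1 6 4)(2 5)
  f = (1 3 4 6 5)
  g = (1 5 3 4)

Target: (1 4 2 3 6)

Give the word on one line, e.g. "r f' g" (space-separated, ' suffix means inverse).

g' g' r g

  after g': (1 4 3 5)
  after g': (1 3)(4 5)
  after r: (1 3 6 4 2 5)
  after g: (1 4 2 3 6)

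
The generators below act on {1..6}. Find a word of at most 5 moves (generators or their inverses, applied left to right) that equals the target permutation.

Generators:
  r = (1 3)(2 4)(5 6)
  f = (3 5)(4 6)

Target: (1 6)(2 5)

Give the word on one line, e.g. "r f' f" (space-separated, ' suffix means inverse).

r' f r

  after r': (1 3)(2 4)(5 6)
  after f: (1 5 4 2 6 3)
  after r: (1 6)(2 5)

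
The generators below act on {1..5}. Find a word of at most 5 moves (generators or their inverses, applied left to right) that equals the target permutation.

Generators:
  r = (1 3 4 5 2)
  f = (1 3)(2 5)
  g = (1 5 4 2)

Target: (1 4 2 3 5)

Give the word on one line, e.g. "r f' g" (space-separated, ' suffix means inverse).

  after g': (1 2 4 5)
  after f: (1 5 3)(2 4)
  after f: (1 2 4 5)
  after r': (1 5 2 3)
  after g: (1 4 2 3 5)

g' f f r' g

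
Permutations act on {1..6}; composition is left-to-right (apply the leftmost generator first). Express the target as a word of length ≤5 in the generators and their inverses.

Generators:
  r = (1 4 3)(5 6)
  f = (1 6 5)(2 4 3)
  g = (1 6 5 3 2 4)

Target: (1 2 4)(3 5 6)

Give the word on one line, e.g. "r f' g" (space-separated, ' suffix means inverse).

r' r' f' r r

  after r': (1 3 4)(5 6)
  after r': (1 4 3)
  after f': (1 2 3 5 6)
  after r: (1 2)(3 6 4)
  after r: (1 2 4)(3 5 6)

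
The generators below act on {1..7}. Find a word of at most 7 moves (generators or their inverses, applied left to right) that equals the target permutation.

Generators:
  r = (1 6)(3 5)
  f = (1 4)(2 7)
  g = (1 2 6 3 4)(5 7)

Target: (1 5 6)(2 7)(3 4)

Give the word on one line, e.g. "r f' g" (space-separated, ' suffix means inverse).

f g f' g' r

  after f: (1 4)(2 7)
  after g: (2 5 7 6 3 4)
  after f': (1 4 7 6 3)(2 5)
  after g': (1 3 4 5)(2 7)
  after r: (1 5 6)(2 7)(3 4)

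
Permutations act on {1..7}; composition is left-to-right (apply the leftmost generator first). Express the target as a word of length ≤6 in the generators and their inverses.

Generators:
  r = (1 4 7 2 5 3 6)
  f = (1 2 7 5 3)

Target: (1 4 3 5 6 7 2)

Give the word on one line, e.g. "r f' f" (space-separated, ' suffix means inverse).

r' r' f' f' r'

  after r': (1 6 3 5 2 7 4)
  after r': (1 3 2 4 6 5 7)
  after f': (1 5 2 4 6 7 3)
  after f': (1 7 5)(2 4 6)
  after r': (1 4 3 5 6 7 2)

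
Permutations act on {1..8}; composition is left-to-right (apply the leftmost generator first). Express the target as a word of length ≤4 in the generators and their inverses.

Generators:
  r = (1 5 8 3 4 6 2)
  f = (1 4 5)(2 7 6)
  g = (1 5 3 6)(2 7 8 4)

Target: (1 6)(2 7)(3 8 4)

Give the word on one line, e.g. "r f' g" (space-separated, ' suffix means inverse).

r' f f

  after r': (1 2 6 4 3 8 5)
  after f: (1 7 6 5 4 3 8)
  after f: (1 6)(2 7)(3 8 4)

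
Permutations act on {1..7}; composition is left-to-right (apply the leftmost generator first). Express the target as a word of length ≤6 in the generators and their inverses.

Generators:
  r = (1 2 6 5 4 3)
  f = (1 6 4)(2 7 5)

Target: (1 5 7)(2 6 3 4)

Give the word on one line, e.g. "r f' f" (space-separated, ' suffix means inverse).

  after f': (1 4 6)(2 5 7)
  after r': (1 5 7)(2 6 3 4)
  after f': (1 7 4 5 2)(3 6)
  after f': (1 2 4 7 6 3)
  after f': (1 5 7)(2 6 3 4)

f' r' f' f' f'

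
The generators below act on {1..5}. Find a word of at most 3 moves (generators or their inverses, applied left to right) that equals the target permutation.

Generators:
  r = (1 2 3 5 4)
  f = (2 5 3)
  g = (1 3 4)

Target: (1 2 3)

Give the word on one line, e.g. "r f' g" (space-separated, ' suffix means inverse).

f g r'

  after f: (2 5 3)
  after g: (1 3 2 5 4)
  after r': (1 2 3)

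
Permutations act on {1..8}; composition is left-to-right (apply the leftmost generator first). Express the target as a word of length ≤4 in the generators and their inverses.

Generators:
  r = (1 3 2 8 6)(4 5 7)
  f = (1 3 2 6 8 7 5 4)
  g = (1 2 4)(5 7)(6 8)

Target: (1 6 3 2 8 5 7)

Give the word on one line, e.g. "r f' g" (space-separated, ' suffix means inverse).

f g' r f

  after f: (1 3 2 6 8 7 5 4)
  after g': (1 3)(2 8 5)
  after r: (1 2 6)(4 5 8 7)
  after f: (1 6 3 2 8 5 7)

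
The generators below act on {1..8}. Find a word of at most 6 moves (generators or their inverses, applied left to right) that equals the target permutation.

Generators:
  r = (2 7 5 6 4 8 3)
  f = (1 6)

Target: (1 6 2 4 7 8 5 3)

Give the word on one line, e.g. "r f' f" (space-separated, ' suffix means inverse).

  after r': (2 3 8 4 6 5 7)
  after r': (2 8 6 7 3 4 5)
  after r': (2 4 7 8 5 3 6)
  after f: (1 6 2 4 7 8 5 3)

r' r' r' f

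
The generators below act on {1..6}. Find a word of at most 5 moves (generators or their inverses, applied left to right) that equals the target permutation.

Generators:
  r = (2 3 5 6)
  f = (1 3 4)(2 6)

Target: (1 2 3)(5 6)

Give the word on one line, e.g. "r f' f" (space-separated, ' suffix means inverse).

  after r: (2 3 5 6)
  after f: (1 3 5 2 4)
  after r': (1 2 4)(5 6)
  after f: (1 6 5 2)(3 4)
  after f: (1 2 3)(5 6)

r f r' f f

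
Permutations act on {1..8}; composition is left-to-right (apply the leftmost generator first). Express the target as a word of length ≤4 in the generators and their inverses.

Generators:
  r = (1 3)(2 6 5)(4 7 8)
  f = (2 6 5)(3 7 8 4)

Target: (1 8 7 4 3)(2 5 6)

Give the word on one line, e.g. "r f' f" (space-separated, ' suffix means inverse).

  after f: (2 6 5)(3 7 8 4)
  after r': (1 3 4)
  after f: (1 7 8 4)(2 6 5)
  after r: (1 8 7 4 3)(2 5 6)

f r' f r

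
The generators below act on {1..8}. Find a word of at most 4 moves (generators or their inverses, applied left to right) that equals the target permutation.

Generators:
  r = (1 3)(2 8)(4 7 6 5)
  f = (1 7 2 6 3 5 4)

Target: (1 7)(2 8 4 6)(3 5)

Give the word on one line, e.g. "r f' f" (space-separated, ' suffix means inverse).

r' f r' r'

  after r': (1 3)(2 8)(4 5 6 7)
  after f: (1 5 3 7)(2 8 6)
  after r': (1 6 8 7 3 4 5)
  after r': (1 7)(2 8 4 6)(3 5)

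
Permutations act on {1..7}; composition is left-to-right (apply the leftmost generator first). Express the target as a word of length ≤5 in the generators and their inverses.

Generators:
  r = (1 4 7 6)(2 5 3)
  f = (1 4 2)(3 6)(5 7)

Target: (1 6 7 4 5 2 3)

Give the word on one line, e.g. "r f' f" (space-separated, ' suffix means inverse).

  after f': (1 2 4)(3 6)(5 7)
  after r: (1 5 6 2 7 3)
  after r: (1 3 4 7 2 6 5)
  after f': (1 6 7 4 5 2 3)

f' r r f'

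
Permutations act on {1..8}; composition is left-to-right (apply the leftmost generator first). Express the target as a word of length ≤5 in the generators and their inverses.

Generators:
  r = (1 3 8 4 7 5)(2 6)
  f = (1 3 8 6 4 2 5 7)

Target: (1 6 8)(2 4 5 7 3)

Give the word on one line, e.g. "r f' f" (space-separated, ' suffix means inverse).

f' r' f' r r

  after f': (1 7 5 2 4 6 8 3)
  after r': (1 4 2 8)(3 5 6)
  after f': (1 6)(2 3)(5 8 7)
  after r: (1 2 8 5 4 7)(3 6)
  after r: (1 6 8)(2 4 5 7 3)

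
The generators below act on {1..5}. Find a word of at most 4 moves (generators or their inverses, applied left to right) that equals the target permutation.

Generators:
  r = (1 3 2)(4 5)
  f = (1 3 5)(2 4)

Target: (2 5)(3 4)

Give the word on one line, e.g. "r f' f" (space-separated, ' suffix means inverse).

f r'

  after f: (1 3 5)(2 4)
  after r': (2 5)(3 4)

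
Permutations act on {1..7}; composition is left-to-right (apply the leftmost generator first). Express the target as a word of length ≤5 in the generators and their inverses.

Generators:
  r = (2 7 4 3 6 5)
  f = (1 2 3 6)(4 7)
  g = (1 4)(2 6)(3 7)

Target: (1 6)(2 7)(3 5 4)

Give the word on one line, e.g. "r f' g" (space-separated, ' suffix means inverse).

  after r: (2 7 4 3 6 5)
  after r: (2 4 6)(3 5 7)
  after f': (1 6)(2 7)(3 5 4)

r r f'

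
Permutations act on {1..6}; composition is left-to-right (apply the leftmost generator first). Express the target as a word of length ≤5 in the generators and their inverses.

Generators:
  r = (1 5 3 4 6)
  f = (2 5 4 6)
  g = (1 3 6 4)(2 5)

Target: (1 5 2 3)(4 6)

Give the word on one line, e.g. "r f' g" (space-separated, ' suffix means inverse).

f' g' f'

  after f': (2 6 4 5)
  after g': (1 4 2 3)
  after f': (1 5 2 3)(4 6)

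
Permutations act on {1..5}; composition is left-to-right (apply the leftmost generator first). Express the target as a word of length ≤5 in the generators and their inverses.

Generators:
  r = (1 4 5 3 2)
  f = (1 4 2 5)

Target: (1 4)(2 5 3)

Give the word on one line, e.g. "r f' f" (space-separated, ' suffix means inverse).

  after r': (1 2 3 5 4)
  after f: (1 5 2 3)
  after r': (1 4)(2 5 3)

r' f r'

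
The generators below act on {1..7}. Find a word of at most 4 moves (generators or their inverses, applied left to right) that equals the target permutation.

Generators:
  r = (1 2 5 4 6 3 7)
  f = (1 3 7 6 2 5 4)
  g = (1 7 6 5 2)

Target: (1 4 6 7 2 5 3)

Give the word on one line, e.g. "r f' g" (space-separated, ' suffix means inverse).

  after r: (1 2 5 4 6 3 7)
  after r: (1 5 6 7 2 4 3)
  after g': (1 6)(2 4 3)(5 7)
  after r': (1 4 6 7 2 5 3)

r r g' r'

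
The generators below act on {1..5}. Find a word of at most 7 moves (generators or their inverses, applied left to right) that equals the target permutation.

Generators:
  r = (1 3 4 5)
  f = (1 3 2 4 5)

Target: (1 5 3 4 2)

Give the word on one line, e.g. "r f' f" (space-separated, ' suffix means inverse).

f r f f r'

  after f: (1 3 2 4 5)
  after r: (1 4)(2 5 3)
  after f: (1 5 2)(3 4)
  after f: (2 3 5 4)
  after r': (1 5 3 4 2)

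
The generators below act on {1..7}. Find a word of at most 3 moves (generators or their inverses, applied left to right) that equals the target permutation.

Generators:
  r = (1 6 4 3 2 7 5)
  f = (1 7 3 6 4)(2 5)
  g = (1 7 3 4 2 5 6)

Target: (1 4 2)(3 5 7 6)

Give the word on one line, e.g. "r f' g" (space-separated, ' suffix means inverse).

g' f' r'

  after g': (1 6 5 2 4 3 7)
  after f': (1 3)(2 6)(4 7)
  after r': (1 4 2)(3 5 7 6)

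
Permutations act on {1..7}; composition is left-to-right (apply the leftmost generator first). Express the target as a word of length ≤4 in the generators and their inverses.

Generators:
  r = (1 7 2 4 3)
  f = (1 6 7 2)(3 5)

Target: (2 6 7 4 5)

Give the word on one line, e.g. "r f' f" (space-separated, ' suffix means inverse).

f r f'

  after f: (1 6 7 2)(3 5)
  after r: (1 6 2 7 4 3 5)
  after f': (2 6 7 4 5)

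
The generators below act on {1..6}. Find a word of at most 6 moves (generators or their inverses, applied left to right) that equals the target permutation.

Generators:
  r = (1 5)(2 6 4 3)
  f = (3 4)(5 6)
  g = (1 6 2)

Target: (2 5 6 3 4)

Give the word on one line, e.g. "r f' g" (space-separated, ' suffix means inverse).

  after f: (3 4)(5 6)
  after r: (1 5 4 2 6)
  after g: (1 5 4)
  after g: (1 5 4 6 2)
  after r': (2 5 6 3 4)

f r g g r'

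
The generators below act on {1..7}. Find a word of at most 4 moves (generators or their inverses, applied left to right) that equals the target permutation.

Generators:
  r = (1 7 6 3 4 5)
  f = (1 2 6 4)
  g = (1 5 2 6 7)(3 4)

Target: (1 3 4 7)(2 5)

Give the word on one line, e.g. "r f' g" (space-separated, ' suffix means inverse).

  after f': (1 4 6 2)
  after g: (1 3 4 7)(2 5)

f' g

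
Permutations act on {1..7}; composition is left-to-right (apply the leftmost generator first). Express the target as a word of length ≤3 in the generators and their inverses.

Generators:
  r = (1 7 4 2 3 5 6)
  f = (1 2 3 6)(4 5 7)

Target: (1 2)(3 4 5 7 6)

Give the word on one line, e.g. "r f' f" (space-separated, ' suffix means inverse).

r f r

  after r: (1 7 4 2 3 5 6)
  after f: (1 4 3 7 5)(2 6)
  after r: (1 2)(3 4 5 7 6)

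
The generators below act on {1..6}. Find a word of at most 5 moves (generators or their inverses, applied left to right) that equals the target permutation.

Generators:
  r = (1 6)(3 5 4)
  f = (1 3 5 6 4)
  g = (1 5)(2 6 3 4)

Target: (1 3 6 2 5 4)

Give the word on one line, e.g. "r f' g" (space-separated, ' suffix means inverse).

  after g': (1 5)(2 4 3 6)
  after f: (1 6 2)(3 4 5)
  after f: (1 4 6 2 3)
  after r: (1 3 6 2 5 4)

g' f f r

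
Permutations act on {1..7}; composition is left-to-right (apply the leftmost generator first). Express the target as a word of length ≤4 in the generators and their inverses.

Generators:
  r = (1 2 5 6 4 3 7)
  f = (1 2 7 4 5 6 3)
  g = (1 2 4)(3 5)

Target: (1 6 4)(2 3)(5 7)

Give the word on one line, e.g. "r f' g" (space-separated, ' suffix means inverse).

f' r f r'

  after f': (1 3 6 5 4 7 2)
  after r: (1 7 5 3 4)
  after f: (1 4 2 7 6 3 5)
  after r': (1 6 4)(2 3)(5 7)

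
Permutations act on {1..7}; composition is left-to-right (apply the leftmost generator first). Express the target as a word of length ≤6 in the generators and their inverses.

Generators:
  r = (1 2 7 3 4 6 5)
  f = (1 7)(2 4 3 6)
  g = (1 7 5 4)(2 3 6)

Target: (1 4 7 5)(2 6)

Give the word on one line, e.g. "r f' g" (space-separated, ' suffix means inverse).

r g' g' r

  after r: (1 2 7 3 4 6 5)
  after g': (1 6 7 2)(3 5 4)
  after g': (1 3 7 6)(2 4)
  after r: (1 4 7 5)(2 6)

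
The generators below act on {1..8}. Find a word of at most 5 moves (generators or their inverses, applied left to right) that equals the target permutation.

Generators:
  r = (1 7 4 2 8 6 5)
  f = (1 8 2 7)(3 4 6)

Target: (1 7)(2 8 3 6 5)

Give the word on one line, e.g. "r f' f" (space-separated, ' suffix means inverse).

  after f: (1 8 2 7)(3 4 6)
  after r': (1 2)(3 7 5 6)(4 8)
  after f: (1 7 5 3)(2 8 6 4)
  after f: (3 8)(4 7 5)
  after r: (1 7)(2 8 3 6 5)

f r' f f r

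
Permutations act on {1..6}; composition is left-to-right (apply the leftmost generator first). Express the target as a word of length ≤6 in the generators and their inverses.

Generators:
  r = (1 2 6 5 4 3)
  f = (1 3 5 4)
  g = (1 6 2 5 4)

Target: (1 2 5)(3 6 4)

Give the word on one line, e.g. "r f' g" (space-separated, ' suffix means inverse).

  after g: (1 6 2 5 4)
  after f': (1 6 2 3)
  after g: (1 2 3 6 5 4)
  after f: (1 2 5)(3 6 4)

g f' g f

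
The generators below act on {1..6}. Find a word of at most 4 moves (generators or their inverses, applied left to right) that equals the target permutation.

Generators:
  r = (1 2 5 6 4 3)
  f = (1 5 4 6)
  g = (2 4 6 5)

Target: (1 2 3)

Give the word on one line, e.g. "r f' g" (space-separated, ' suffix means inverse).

  after r': (1 3 4 6 5 2)
  after g': (1 3 2)
  after r': (1 4 6 5 2 3)
  after g': (1 2 3)

r' g' r' g'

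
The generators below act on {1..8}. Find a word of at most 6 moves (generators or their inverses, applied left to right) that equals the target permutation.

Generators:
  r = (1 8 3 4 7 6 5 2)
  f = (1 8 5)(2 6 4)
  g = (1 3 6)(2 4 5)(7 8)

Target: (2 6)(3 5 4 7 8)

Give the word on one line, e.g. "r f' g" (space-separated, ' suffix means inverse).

r' f' r' g'

  after r': (1 2 5 6 7 4 3 8)
  after f': (1 4 3)(2 8 5)(6 7)
  after r': (1 3 2)(4 8 6)
  after g': (2 6)(3 5 4 7 8)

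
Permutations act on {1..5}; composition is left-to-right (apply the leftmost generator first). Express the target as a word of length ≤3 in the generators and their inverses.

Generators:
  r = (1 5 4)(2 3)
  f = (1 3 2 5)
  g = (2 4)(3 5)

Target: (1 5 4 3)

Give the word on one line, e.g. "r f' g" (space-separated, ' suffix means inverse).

  after g: (2 4)(3 5)
  after f: (1 3)(2 4 5)
  after g': (1 5 4 3)

g f g'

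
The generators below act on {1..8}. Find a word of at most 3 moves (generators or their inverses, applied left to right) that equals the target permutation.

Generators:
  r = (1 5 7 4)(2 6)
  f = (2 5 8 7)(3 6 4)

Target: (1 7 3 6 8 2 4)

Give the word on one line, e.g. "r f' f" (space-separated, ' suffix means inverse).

r f' f'

  after r: (1 5 7 4)(2 6)
  after f': (1 2 3 4)(5 8)(6 7)
  after f': (1 7 3 6 8 2 4)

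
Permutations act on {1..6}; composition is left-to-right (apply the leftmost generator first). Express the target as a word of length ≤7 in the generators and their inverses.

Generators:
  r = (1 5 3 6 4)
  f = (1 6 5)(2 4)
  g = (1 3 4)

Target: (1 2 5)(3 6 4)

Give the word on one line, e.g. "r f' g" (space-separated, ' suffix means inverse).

g' r f r f'

  after g': (1 4 3)
  after r: (3 5)(4 6)
  after f: (1 6 2 4 5 3)
  after r: (1 4 3 5 6 2)
  after f': (1 2 5)(3 6 4)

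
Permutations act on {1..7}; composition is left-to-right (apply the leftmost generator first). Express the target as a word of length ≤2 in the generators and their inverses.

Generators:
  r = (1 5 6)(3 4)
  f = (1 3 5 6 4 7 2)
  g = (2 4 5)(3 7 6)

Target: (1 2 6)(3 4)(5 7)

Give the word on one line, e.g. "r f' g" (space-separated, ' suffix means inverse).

g f'

  after g: (2 4 5)(3 7 6)
  after f': (1 2 6)(3 4)(5 7)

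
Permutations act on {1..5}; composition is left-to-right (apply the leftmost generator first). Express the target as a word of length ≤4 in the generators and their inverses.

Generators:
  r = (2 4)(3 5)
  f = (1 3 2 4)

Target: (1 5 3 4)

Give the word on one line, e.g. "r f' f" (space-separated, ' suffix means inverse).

  after f: (1 3 2 4)
  after r: (1 5 3 4)

f r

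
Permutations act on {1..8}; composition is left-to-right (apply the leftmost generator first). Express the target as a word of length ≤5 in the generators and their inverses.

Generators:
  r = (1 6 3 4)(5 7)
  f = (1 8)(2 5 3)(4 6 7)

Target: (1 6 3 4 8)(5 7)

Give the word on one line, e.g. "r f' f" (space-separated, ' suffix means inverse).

  after r: (1 6 3 4)(5 7)
  after f': (1 4 8)(2 3 7)(5 6)
  after f': (1 7 3 6 2 5 4)
  after f': (1 6 3 4 8)(5 7)

r f' f' f'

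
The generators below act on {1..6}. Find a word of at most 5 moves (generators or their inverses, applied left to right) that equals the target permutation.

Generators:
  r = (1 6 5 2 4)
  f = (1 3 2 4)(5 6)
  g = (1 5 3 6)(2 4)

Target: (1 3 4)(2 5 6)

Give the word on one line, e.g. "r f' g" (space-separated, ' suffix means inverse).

r' f f

  after r': (1 4 2 5 6)
  after f: (2 6 3)
  after f: (1 3 4)(2 5 6)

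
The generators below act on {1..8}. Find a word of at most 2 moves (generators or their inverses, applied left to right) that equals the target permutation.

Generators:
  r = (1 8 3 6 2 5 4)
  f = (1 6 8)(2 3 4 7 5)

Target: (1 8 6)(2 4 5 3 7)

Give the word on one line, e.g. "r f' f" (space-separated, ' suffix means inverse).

f f

  after f: (1 6 8)(2 3 4 7 5)
  after f: (1 8 6)(2 4 5 3 7)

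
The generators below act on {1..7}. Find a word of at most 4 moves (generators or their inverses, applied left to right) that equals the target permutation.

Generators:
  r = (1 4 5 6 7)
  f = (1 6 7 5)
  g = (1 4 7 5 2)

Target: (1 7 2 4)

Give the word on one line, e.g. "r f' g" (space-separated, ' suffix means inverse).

f g r

  after f: (1 6 7 5)
  after g: (1 6 5 4 7 2)
  after r: (1 7 2 4)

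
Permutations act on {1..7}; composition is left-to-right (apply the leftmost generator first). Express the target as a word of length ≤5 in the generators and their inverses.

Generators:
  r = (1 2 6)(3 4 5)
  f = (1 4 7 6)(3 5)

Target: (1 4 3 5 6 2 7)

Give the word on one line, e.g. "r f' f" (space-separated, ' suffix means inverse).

r' f f

  after r': (1 6 2)(3 5 4)
  after f: (2 4 5 7 6)
  after f: (1 4 3 5 6 2 7)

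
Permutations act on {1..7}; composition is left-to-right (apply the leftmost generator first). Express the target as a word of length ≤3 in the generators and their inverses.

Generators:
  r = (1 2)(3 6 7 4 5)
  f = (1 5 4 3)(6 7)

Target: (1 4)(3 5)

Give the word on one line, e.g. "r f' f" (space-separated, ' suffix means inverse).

f' f'

  after f': (1 3 4 5)(6 7)
  after f': (1 4)(3 5)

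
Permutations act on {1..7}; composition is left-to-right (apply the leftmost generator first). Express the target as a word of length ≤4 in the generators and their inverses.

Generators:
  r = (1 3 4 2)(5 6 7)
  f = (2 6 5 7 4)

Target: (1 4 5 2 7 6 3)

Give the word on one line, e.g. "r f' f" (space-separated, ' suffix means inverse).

  after f': (2 4 7 5 6)
  after r: (1 3 4 5 7 6)
  after f: (1 3 2 6)(4 7 5)
  after r: (1 4 5 2 7 6 3)

f' r f r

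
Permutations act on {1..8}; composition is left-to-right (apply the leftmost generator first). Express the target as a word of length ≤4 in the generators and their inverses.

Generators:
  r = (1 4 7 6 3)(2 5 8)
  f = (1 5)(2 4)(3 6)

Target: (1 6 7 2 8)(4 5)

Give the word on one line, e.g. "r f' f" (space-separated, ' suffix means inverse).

  after r': (1 3 6 7 4)(2 8 5)
  after f: (1 6 7 2 8)(4 5)

r' f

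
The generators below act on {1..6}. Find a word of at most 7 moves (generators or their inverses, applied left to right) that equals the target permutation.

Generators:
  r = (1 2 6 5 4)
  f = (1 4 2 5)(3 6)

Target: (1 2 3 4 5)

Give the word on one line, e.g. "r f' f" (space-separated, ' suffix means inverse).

  after f: (1 4 2 5)(3 6)
  after r': (1 5 4)(2 6 3)
  after f: (2 3 5)
  after f: (1 4 2 6 3)
  after f: (1 2 3 4 5)

f r' f f f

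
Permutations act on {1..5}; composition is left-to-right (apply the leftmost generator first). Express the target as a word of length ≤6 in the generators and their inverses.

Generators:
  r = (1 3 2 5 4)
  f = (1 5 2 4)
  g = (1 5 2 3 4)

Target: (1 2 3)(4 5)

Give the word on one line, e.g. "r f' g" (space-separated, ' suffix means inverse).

  after r: (1 3 2 5 4)
  after g': (1 2)(3 5)
  after r: (1 5 2 3 4)
  after f: (1 2 3)(4 5)

r g' r f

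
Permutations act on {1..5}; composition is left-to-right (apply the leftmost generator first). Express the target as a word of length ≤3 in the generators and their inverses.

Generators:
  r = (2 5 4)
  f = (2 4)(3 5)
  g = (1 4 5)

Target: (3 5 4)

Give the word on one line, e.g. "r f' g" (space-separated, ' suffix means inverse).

  after r: (2 5 4)
  after r: (2 4 5)
  after f: (3 5 4)

r r f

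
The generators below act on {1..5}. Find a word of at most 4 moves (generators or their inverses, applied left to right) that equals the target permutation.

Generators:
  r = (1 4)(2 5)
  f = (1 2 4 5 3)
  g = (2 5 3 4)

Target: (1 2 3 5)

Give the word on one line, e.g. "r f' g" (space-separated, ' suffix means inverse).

  after g: (2 5 3 4)
  after r: (1 4 5 3)
  after r: (2 5 3 4)
  after f: (1 2 3 5)

g r r f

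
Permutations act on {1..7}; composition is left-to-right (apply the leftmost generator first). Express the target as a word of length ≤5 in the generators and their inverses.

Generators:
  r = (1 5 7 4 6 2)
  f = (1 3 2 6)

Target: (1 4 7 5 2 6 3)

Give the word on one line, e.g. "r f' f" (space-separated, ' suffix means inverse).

  after f': (1 6 2 3)
  after r': (1 4 7 5)(2 3)
  after f: (1 4 7 5 3 6)
  after f: (1 4 7 5 2 6 3)

f' r' f f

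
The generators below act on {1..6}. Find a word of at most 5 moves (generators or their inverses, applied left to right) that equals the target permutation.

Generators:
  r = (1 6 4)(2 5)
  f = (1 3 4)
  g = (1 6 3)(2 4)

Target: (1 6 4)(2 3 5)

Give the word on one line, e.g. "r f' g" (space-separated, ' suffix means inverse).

f g' r' g' g'

  after f: (1 3 4)
  after g': (1 6)(2 4 3)
  after r': (2 6 4 3 5)
  after g': (1 3 5 4 6 2)
  after g': (1 6 4)(2 3 5)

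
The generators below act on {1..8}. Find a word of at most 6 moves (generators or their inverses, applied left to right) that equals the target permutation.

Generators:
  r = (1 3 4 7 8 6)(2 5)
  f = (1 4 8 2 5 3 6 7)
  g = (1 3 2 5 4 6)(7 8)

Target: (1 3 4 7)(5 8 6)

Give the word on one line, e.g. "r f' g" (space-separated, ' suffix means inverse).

r f' r' g'

  after r: (1 3 4 7 8 6)(2 5)
  after f': (1 5 8 3)(4 6 7)
  after r': (1 2 5 7 3 6 4 8)
  after g': (1 3 4 7)(5 8 6)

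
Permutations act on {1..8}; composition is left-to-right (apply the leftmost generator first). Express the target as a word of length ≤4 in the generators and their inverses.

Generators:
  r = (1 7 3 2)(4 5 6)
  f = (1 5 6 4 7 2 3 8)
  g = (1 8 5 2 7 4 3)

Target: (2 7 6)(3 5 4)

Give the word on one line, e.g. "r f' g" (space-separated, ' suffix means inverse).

f g' f

  after f: (1 5 6 4 7 2 3 8)
  after g': (1 8 3)(2 4)(5 6 7)
  after f: (2 7 6)(3 5 4)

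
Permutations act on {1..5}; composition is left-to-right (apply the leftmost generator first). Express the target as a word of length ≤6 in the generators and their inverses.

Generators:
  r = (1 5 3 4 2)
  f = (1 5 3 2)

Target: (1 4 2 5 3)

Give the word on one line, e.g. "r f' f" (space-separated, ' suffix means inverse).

  after f: (1 5 3 2)
  after r': (3 4)
  after r': (1 2 4 5)
  after r': (1 4)(2 3 5)
  after f': (1 4 2 5 3)

f r' r' r' f'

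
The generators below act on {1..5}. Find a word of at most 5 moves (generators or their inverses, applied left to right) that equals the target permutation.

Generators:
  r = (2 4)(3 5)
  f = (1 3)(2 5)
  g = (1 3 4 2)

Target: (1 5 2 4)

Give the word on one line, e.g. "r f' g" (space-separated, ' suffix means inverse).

  after f: (1 3)(2 5)
  after r': (1 5 4 2 3)
  after g: (1 5 2 4)

f r' g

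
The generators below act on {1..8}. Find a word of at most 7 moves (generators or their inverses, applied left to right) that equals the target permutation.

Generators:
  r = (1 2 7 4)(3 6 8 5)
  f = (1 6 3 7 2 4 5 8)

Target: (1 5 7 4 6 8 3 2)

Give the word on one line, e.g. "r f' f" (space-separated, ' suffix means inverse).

f r' f' r f'

  after f: (1 6 3 7 2 4 5 8)
  after r': (1 3 2 7)(4 8)(5 6)
  after f': (1 6 4 5)(2 3 7 8)
  after r: (1 8 7 5 2 6)(3 4)
  after f': (1 5 7 4 6 8 3 2)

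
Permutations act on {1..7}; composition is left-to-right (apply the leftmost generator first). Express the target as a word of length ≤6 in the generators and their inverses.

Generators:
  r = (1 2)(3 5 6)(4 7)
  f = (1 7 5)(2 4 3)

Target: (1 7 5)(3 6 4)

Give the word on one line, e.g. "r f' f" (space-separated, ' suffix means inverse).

f' r' f r f

  after f': (1 5 7)(2 3 4)
  after r': (1 3 7 2 6 5 4)
  after f: (1 2 6)(3 5)(4 7)
  after r: (2 3 6)
  after f: (1 7 5)(3 6 4)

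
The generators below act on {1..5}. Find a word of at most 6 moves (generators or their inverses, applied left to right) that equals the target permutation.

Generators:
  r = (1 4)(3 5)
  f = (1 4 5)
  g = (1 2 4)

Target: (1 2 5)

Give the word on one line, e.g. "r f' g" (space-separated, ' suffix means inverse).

f' g f g

  after f': (1 5 4)
  after g: (1 5)(2 4)
  after f: (2 5 4)
  after g: (1 2 5)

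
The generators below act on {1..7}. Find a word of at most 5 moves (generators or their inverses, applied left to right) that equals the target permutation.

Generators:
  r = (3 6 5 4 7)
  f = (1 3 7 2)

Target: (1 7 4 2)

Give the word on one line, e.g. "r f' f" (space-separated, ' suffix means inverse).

r f r'

  after r: (3 6 5 4 7)
  after f: (1 3 6 5 4 2)
  after r': (1 7 4 2)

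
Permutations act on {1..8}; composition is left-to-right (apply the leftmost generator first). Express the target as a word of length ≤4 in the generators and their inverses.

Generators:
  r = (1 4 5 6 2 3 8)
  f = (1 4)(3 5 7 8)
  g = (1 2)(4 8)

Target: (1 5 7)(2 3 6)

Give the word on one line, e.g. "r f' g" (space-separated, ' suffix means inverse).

f r

  after f: (1 4)(3 5 7 8)
  after r: (1 5 7)(2 3 6)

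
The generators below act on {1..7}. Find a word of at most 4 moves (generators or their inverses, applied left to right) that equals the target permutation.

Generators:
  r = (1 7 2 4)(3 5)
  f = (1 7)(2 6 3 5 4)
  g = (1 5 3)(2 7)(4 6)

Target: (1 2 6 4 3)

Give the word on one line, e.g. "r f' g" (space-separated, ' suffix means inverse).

  after r: (1 7 2 4)(3 5)
  after g': (1 2 6 4 3)

r g'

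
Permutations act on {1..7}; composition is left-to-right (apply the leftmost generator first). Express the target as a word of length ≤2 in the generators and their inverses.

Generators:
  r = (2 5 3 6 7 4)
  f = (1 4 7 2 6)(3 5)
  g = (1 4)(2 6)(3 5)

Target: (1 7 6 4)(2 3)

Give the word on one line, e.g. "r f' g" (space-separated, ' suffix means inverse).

  after g': (1 4)(2 6)(3 5)
  after r': (1 7 6 4)(2 3)

g' r'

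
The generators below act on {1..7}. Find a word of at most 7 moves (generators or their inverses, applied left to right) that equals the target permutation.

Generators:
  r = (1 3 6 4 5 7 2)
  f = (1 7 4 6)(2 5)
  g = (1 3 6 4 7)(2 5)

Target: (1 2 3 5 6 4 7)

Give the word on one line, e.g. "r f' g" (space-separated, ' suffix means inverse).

f' r f f r'

  after f': (1 6 4 7)(2 5)
  after r: (1 4 2 7 3 6 5)
  after f: (1 6 2 4 5 7 3)
  after f: (2 6 5 4)(3 7)
  after r': (1 2 3 5 6 4 7)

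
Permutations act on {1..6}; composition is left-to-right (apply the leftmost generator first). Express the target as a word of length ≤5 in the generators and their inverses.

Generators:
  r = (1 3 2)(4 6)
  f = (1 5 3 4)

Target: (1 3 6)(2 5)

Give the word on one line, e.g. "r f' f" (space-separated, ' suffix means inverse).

r' f' r'

  after r': (1 2 3)(4 6)
  after f': (1 2 5)(3 4 6)
  after r': (1 3 6)(2 5)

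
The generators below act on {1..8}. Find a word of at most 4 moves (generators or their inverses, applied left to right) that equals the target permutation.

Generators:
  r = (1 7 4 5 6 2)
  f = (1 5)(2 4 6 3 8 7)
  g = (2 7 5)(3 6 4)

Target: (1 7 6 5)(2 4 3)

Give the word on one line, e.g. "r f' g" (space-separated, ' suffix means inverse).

  after g: (2 7 5)(3 6 4)
  after r: (1 7 6 5)(2 4 3)

g r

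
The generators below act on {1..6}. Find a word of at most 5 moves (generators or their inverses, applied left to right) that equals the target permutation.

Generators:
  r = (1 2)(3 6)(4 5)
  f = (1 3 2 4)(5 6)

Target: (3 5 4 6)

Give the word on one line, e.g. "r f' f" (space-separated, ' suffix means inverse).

f' f' r r r

  after f': (1 4 2 3)(5 6)
  after f': (1 2)(3 4)
  after r: (3 5 4 6)
  after r: (1 2)(3 4)
  after r: (3 5 4 6)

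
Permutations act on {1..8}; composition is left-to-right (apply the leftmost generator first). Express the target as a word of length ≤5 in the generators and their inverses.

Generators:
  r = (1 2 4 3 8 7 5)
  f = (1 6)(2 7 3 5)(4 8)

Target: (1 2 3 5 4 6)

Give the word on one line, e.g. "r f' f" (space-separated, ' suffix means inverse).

  after r': (1 5 7 8 3 4 2)
  after r': (1 7 3 2 5 8 4)
  after f': (1 2 3 5 4 6)

r' r' f'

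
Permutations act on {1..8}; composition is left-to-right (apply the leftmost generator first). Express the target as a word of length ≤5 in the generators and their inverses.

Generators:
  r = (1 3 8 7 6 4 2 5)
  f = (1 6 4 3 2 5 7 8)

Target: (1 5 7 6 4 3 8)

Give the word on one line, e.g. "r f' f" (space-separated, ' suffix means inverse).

  after f': (1 8 7 5 2 3 4 6)
  after r': (1 3 6 5 4 7 2)
  after r': (2 5 6)(3 7 4 8)
  after r': (1 5 7 6 4 3 8)

f' r' r' r'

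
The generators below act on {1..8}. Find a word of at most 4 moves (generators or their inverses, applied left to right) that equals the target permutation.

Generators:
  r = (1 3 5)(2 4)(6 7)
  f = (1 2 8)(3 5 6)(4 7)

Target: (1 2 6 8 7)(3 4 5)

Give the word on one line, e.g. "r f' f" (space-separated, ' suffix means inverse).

  after f': (1 8 2)(3 6 5)(4 7)
  after r: (1 8 4 6)(2 3 7)
  after f': (1 2 6 8 7)(3 4 5)

f' r f'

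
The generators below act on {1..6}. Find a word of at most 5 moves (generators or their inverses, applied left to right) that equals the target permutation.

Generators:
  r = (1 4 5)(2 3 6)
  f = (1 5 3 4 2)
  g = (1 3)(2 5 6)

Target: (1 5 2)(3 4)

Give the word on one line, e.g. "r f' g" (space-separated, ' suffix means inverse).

  after f': (1 2 4 3 5)
  after r: (1 3)(2 5 4 6)
  after g': (4 5)
  after f: (1 5 2)(3 4)

f' r g' f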